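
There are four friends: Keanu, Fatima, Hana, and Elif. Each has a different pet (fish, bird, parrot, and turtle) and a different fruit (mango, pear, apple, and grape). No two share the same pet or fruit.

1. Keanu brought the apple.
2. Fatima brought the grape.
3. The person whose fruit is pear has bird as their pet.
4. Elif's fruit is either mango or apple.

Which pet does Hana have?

bird

With clues 1–4, fish, parrot, and turtle are impossible for Hana's pet.
That leaves bird.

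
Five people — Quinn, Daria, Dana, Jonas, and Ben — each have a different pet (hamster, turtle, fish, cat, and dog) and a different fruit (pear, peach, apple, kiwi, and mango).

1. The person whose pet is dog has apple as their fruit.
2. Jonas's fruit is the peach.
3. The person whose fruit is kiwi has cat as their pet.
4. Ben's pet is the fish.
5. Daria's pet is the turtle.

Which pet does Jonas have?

hamster

With clues 1–2, dog is impossible for Jonas's pet.
With clues 1–3, cat is impossible for Jonas's pet.
With clues 1–4, fish is impossible for Jonas's pet.
With clues 1–5, turtle is impossible for Jonas's pet.
That leaves hamster.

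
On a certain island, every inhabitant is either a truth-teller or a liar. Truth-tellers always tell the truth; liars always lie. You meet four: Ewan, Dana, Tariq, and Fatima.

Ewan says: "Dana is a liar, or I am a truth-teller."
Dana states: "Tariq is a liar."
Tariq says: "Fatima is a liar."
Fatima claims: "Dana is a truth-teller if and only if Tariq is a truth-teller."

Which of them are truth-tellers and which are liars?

Ewan: truth-teller, Dana: liar, Tariq: truth-teller, Fatima: liar

Consider Ewan. Suppose Ewan is a liar.
Then no assignment of the remaining roles makes every statement match its speaker's type — contradiction.
So Ewan is a truth-teller.
Consider Dana. Suppose Dana is a truth-teller.
Then no assignment of the remaining roles makes every statement match its speaker's type — contradiction.
So Dana is a liar.
Consider Tariq. Suppose Tariq is a liar.
Then Dana's statement comes out true, contradicting Dana being a liar.
So Tariq is a truth-teller.
With that fixed, Fatima's statement is false, so Fatima is a liar.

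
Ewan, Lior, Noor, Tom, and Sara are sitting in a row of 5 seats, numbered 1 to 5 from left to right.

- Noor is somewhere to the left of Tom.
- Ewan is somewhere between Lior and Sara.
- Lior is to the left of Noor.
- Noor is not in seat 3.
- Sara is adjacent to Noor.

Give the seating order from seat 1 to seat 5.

Lior, Ewan, Sara, Noor, Tom

From clue 1: Noor is in {1,2,3,4}.
From clues 1–2: Ewan is in {2,3,4}.
From clues 1–3: Lior is in {1,3}.
From clues 1–5: Lior → seat 1, Ewan → seat 2, Sara → seat 3, Noor → seat 4, Tom → seat 5.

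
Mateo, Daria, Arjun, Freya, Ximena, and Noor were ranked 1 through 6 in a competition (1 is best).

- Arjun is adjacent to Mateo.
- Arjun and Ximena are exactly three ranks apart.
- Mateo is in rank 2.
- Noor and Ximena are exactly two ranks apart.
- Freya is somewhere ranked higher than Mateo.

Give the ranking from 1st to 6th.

From clues 1–3: Mateo → rank 2.
From clues 1–4: Arjun is in {1,3}.
From clues 1–5: Freya → rank 1, Arjun → rank 3, Noor → rank 4, Daria → rank 5, Ximena → rank 6.

Freya, Mateo, Arjun, Noor, Daria, Ximena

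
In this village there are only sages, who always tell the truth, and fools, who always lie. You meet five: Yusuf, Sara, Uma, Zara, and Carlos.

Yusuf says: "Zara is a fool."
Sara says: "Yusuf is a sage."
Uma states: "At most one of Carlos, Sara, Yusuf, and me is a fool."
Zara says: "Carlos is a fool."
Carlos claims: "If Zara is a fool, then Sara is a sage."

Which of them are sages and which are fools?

Consider Yusuf. Suppose Yusuf is a fool.
Then no assignment of the remaining roles makes every statement match its speaker's type — contradiction.
So Yusuf is a sage.
With that fixed, Sara's statement is true, so Sara is a sage.
With that fixed, Carlos's statement is true, so Carlos is a sage.
With that fixed, Uma's statement is true, so Uma is a sage.
With that fixed, Zara's statement is false, so Zara is a fool.

Yusuf: sage, Sara: sage, Uma: sage, Zara: fool, Carlos: sage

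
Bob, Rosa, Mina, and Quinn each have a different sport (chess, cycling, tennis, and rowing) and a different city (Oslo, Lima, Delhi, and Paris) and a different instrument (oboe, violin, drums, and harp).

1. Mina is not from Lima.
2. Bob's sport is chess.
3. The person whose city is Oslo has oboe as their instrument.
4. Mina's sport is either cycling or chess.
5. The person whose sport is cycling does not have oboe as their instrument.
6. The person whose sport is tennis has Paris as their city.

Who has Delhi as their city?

Mina

With clues 1–6, Bob, Quinn, and Rosa are impossible for the one with city Delhi.
That leaves Mina.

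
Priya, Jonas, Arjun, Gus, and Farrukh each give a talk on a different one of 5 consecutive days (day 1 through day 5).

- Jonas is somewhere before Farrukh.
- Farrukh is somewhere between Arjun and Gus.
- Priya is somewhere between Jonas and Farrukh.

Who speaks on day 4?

With clues 1–2, Jonas is ruled out for day 4.
With clues 1–3, Arjun, Gus, and Priya are ruled out for day 4.
So day 4 is Farrukh.

Farrukh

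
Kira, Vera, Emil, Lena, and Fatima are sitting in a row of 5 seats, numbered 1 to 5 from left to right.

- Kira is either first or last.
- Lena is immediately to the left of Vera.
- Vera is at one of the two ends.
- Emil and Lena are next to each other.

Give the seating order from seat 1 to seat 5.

From clue 1: Kira is in {1,5}.
From clues 1–3: Kira → seat 1, Lena → seat 4, Vera → seat 5.
From clues 1–4: Fatima → seat 2, Emil → seat 3.

Kira, Fatima, Emil, Lena, Vera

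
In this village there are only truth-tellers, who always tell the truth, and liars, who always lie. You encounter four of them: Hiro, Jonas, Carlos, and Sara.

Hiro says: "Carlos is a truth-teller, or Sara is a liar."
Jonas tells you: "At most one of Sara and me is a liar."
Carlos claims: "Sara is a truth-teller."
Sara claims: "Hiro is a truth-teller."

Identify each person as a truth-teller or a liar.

Hiro: truth-teller, Jonas: truth-teller, Carlos: truth-teller, Sara: truth-teller

Consider Hiro. Suppose Hiro is a liar.
Then no assignment of the remaining roles makes every statement match its speaker's type — contradiction.
So Hiro is a truth-teller.
With that fixed, Sara's statement is true, so Sara is a truth-teller.
With that fixed, Jonas's statement is true, so Jonas is a truth-teller.
With that fixed, Carlos's statement is true, so Carlos is a truth-teller.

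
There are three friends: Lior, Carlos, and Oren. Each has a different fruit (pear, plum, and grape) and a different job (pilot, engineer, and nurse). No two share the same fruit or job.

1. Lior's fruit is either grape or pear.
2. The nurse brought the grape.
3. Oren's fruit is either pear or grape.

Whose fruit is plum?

Clue 1 rules out Lior for the one with fruit plum.
With clues 1–3, Oren is impossible for the one with fruit plum.
That leaves Carlos.

Carlos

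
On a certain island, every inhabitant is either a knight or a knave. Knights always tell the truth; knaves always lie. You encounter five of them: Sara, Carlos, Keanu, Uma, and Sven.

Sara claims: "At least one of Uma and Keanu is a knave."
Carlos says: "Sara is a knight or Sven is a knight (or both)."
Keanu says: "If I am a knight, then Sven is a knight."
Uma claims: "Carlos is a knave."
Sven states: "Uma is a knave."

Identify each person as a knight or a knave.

Consider Sara. Suppose Sara is a knave.
Then no assignment of the remaining roles makes every statement match its speaker's type — contradiction.
So Sara is a knight.
With that fixed, Carlos's statement is true, so Carlos is a knight.
With that fixed, Uma's statement is false, so Uma is a knave.
With that fixed, Sven's statement is true, so Sven is a knight.
With that fixed, Keanu's statement is true, so Keanu is a knight.

Sara: knight, Carlos: knight, Keanu: knight, Uma: knave, Sven: knight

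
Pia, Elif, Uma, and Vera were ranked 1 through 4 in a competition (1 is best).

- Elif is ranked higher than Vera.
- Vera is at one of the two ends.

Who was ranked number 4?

Vera

With clue 1, Elif is ruled out for rank 4.
With clues 1–2, Pia and Uma are ruled out for rank 4.
So rank 4 is Vera.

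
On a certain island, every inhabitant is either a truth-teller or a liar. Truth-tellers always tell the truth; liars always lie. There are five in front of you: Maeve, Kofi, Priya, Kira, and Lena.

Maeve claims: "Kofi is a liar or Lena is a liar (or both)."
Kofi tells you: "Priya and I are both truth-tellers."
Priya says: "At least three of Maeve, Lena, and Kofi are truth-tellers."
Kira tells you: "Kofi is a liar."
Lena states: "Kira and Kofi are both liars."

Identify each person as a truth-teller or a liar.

Maeve: truth-teller, Kofi: liar, Priya: liar, Kira: truth-teller, Lena: liar

Consider Maeve. Suppose Maeve is a liar.
Then no assignment of the remaining roles makes every statement match its speaker's type — contradiction.
So Maeve is a truth-teller.
Consider Kofi. Suppose Kofi is a truth-teller.
Then no assignment of the remaining roles makes every statement match its speaker's type — contradiction.
So Kofi is a liar.
With that fixed, Priya's statement is false, so Priya is a liar.
With that fixed, Kira's statement is true, so Kira is a truth-teller.
With that fixed, Lena's statement is false, so Lena is a liar.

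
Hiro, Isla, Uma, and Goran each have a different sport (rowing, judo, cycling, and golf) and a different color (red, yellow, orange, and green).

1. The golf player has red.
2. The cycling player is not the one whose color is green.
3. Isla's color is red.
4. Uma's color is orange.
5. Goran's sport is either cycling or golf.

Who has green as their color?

With clues 1–3, Isla is impossible for the one with color green.
With clues 1–4, Uma is impossible for the one with color green.
With clues 1–5, Goran is impossible for the one with color green.
That leaves Hiro.

Hiro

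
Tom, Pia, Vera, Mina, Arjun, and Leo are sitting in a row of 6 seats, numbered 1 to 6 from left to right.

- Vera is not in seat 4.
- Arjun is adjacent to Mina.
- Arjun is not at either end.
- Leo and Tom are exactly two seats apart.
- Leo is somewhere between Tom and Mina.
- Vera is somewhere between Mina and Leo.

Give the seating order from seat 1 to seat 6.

Mina, Arjun, Vera, Leo, Pia, Tom

From clue 1: Vera is in {1,2,3,5,6}.
From clues 1–3: Arjun is in {2,3,4,5}.
From clues 1–5: Leo is in {3,4}.
From clues 1–6: Mina → seat 1, Arjun → seat 2, Vera → seat 3, Leo → seat 4, Pia → seat 5, Tom → seat 6.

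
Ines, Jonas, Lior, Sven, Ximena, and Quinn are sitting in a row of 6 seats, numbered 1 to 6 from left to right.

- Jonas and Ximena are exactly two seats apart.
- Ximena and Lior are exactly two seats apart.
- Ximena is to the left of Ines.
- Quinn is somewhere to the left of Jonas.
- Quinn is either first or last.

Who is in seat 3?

Sven

With clues 1–2, Jonas and Lior are ruled out for seat 3.
With clues 1–3, Ines is ruled out for seat 3.
With clues 1–5, Quinn and Ximena are ruled out for seat 3.
So seat 3 is Sven.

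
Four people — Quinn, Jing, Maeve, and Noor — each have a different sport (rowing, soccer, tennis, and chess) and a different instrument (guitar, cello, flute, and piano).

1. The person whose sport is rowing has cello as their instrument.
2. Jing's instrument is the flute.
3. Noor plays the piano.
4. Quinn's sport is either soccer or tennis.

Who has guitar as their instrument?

Quinn

With clues 1–2, Jing is impossible for the one with instrument guitar.
With clues 1–3, Noor is impossible for the one with instrument guitar.
With clues 1–4, Maeve is impossible for the one with instrument guitar.
That leaves Quinn.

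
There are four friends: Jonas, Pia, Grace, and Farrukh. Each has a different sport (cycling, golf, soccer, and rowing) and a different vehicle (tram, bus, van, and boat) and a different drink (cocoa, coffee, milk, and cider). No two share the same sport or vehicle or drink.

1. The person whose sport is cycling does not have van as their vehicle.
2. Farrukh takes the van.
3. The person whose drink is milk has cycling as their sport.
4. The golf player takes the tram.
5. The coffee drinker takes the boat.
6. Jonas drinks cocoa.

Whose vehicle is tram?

Jonas

With clues 1–2, Farrukh is impossible for the one with vehicle tram.
With clues 1–6, Grace and Pia are impossible for the one with vehicle tram.
That leaves Jonas.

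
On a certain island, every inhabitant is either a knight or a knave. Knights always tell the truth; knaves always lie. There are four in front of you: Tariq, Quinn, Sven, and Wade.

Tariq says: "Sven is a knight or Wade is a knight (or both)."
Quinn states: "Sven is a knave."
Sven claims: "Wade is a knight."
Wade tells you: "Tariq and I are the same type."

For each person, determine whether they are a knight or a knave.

Tariq: knight, Quinn: knave, Sven: knight, Wade: knight

Consider Tariq. Suppose Tariq is a knave.
Then whichever role Wade has, Wade's statement has the wrong truth value — contradiction.
So Tariq is a knight.
Consider Quinn. Suppose Quinn is a knight.
Then no assignment of the remaining roles makes every statement match its speaker's type — contradiction.
So Quinn is a knave.
Consider Sven. Suppose Sven is a knave.
Then Quinn's statement comes out true, contradicting Quinn being a knave.
So Sven is a knight.
Consider Wade. Suppose Wade is a knave.
Then Sven's statement comes out false, contradicting Sven being a knight.
So Wade is a knight.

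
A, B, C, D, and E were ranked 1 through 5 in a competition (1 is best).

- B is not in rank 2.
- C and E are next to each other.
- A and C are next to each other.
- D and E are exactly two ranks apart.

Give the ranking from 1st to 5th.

A, C, E, B, D

From clue 1: B is in {1,3,4,5}.
From clues 1–3: B is in {1,4,5}.
From clues 1–4: A → rank 1, C → rank 2, E → rank 3, B → rank 4, D → rank 5.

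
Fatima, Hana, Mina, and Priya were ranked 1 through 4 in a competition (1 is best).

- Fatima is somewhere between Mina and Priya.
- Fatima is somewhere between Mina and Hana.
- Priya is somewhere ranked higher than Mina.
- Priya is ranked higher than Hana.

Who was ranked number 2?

Hana

With clues 1–2, Mina is ruled out for rank 2.
With clues 1–3, Fatima is ruled out for rank 2.
With clues 1–4, Priya is ruled out for rank 2.
So rank 2 is Hana.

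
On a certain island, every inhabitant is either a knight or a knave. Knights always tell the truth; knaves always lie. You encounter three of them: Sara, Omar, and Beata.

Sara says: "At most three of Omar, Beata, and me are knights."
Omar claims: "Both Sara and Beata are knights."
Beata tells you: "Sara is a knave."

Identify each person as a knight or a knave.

Regardless of anyone's role, Sara's statement is true, so Sara is a knight.
With that fixed, Beata's statement is false, so Beata is a knave.
With that fixed, Omar's statement is false, so Omar is a knave.

Sara: knight, Omar: knave, Beata: knave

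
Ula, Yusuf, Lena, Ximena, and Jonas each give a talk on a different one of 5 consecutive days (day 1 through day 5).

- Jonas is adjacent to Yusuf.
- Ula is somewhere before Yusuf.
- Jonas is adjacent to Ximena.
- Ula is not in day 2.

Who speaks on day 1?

Ula

With clues 1–2, Jonas and Yusuf are ruled out for day 1.
With clues 1–3, Ximena is ruled out for day 1.
With clues 1–4, Lena is ruled out for day 1.
So day 1 is Ula.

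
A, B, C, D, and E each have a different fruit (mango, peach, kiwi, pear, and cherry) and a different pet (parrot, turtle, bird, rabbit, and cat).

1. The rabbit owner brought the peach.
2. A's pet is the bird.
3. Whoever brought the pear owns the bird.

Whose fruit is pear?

With clues 1–3, B, C, D, and E are impossible for the one with fruit pear.
That leaves A.

A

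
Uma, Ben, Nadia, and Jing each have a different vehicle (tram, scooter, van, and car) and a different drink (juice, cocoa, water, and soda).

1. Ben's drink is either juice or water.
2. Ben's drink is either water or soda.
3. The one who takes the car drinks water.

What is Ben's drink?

water

Clue 1 rules out cocoa and soda for Ben's drink.
With clues 1–2, juice is impossible for Ben's drink.
That leaves water.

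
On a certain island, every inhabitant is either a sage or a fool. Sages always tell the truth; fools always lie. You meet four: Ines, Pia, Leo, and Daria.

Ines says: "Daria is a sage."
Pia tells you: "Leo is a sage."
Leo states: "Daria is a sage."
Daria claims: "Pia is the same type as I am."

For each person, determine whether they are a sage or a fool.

Ines: sage, Pia: sage, Leo: sage, Daria: sage

Consider Ines. Suppose Ines is a fool.
Then no assignment of the remaining roles makes every statement match its speaker's type — contradiction.
So Ines is a sage.
Consider Pia. Suppose Pia is a fool.
Then whichever role Daria has, Daria's statement has the wrong truth value — contradiction.
So Pia is a sage.
Consider Leo. Suppose Leo is a fool.
Then Pia's statement comes out false, contradicting Pia being a sage.
So Leo is a sage.
Consider Daria. Suppose Daria is a fool.
Then Ines's statement comes out false, contradicting Ines being a sage.
So Daria is a sage.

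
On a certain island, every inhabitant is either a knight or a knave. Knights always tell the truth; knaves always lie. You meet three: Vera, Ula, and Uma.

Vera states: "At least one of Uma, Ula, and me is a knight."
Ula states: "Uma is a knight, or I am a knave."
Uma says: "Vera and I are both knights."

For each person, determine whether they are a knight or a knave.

Consider Vera. Suppose Vera is a knave.
Then no assignment of the remaining roles makes every statement match its speaker's type — contradiction.
So Vera is a knight.
Consider Ula. Suppose Ula is a knave.
Then Ula's own statement would have to be false, but it can't be — contradiction.
So Ula is a knight.
Consider Uma. Suppose Uma is a knave.
Then Ula's statement comes out false, contradicting Ula being a knight.
So Uma is a knight.

Vera: knight, Ula: knight, Uma: knight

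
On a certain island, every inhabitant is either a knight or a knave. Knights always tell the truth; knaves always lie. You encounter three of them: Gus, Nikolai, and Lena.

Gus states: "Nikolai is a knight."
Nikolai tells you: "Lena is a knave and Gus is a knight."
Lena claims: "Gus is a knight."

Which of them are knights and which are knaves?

Gus: knave, Nikolai: knave, Lena: knave

Consider Gus. Suppose Gus is a knight.
Then no assignment of the remaining roles makes every statement match its speaker's type — contradiction.
So Gus is a knave.
With that fixed, Nikolai's statement is false, so Nikolai is a knave.
With that fixed, Lena's statement is false, so Lena is a knave.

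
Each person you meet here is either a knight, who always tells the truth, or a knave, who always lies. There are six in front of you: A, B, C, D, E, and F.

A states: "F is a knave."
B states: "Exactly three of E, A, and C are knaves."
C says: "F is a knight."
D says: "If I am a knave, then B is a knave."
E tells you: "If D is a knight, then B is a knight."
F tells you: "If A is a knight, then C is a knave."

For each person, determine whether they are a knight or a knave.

A: knave, B: knave, C: knight, D: knight, E: knave, F: knight

Consider A. Suppose A is a knight.
Then no assignment of the remaining roles makes every statement match its speaker's type — contradiction.
So A is a knave.
With that fixed, F's statement is true, so F is a knight.
With that fixed, C's statement is true, so C is a knight.
With that fixed, B's statement is false, so B is a knave.
With that fixed, D's statement is true, so D is a knight.
With that fixed, E's statement is false, so E is a knave.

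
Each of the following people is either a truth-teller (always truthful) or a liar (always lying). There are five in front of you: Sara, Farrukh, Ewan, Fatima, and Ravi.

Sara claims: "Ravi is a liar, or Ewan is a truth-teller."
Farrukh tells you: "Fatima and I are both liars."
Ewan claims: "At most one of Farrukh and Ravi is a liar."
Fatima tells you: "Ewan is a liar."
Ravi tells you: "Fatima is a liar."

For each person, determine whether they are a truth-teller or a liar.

Sara: truth-teller, Farrukh: liar, Ewan: liar, Fatima: truth-teller, Ravi: liar

Consider Sara. Suppose Sara is a liar.
Then no assignment of the remaining roles makes every statement match its speaker's type — contradiction.
So Sara is a truth-teller.
Consider Farrukh. Suppose Farrukh is a truth-teller.
Then Farrukh's own statement would have to be true, but it can't be — contradiction.
So Farrukh is a liar.
Consider Ewan. Suppose Ewan is a truth-teller.
Then no assignment of the remaining roles makes every statement match its speaker's type — contradiction.
So Ewan is a liar.
With that fixed, Fatima's statement is true, so Fatima is a truth-teller.
With that fixed, Ravi's statement is false, so Ravi is a liar.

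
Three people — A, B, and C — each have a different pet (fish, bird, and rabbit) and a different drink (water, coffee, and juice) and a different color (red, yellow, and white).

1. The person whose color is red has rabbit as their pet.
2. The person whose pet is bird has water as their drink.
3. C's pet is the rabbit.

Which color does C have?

red

With clues 1–3, white and yellow are impossible for C's color.
That leaves red.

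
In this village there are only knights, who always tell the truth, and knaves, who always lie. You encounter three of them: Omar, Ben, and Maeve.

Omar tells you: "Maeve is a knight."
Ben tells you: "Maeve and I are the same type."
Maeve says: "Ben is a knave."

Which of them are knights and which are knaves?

Omar: knight, Ben: knave, Maeve: knight

Consider Omar. Suppose Omar is a knave.
Then no assignment of the remaining roles makes every statement match its speaker's type — contradiction.
So Omar is a knight.
Consider Ben. Suppose Ben is a knight.
Then no assignment of the remaining roles makes every statement match its speaker's type — contradiction.
So Ben is a knave.
With that fixed, Maeve's statement is true, so Maeve is a knight.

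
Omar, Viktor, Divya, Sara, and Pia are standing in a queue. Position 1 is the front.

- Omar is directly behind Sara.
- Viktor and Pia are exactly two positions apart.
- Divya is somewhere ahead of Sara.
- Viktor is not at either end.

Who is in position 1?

With clue 1, Omar is ruled out for position 1.
With clues 1–2, Divya is ruled out for position 1.
With clues 1–3, Sara is ruled out for position 1.
With clues 1–4, Viktor is ruled out for position 1.
So position 1 is Pia.

Pia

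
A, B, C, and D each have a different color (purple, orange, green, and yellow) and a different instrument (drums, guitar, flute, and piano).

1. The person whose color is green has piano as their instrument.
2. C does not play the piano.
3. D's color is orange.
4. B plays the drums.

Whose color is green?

A

With clues 1–2, C is impossible for the one with color green.
With clues 1–3, D is impossible for the one with color green.
With clues 1–4, B is impossible for the one with color green.
That leaves A.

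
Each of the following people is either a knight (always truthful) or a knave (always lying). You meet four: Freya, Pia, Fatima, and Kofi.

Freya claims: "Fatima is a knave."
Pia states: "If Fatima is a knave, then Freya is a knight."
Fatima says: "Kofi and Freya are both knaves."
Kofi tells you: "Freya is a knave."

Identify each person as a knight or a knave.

Consider Freya. Suppose Freya is a knave.
Then no assignment of the remaining roles makes every statement match its speaker's type — contradiction.
So Freya is a knight.
With that fixed, Pia's statement is true, so Pia is a knight.
With that fixed, Fatima's statement is false, so Fatima is a knave.
With that fixed, Kofi's statement is false, so Kofi is a knave.

Freya: knight, Pia: knight, Fatima: knave, Kofi: knave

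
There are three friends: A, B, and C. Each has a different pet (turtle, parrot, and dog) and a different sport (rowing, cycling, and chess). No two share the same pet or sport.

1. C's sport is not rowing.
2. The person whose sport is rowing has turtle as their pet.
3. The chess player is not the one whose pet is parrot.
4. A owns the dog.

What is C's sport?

Clue 1 rules out rowing for C's sport.
With clues 1–4, chess is impossible for C's sport.
That leaves cycling.

cycling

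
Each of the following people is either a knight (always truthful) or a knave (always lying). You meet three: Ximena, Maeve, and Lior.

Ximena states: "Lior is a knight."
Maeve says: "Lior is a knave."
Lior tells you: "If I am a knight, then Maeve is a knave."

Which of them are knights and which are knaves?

Consider Ximena. Suppose Ximena is a knave.
Then no assignment of the remaining roles makes every statement match its speaker's type — contradiction.
So Ximena is a knight.
Consider Maeve. Suppose Maeve is a knight.
Then whichever role Lior has, Lior's statement has the wrong truth value — contradiction.
So Maeve is a knave.
With that fixed, Lior's statement is true, so Lior is a knight.

Ximena: knight, Maeve: knave, Lior: knight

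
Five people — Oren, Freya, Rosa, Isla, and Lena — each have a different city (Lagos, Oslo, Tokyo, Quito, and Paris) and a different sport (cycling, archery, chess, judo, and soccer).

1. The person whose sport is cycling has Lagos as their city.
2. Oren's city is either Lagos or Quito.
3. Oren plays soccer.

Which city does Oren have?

Quito

With clues 1–2, Oslo, Paris, and Tokyo are impossible for Oren's city.
With clues 1–3, Lagos is impossible for Oren's city.
That leaves Quito.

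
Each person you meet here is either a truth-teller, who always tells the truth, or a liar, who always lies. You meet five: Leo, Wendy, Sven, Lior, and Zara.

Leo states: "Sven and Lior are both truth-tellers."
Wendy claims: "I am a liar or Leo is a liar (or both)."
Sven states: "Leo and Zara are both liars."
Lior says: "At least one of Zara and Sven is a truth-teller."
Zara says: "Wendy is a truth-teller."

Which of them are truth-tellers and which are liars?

Consider Leo. Suppose Leo is a truth-teller.
Then whichever role Wendy has, Wendy's statement has the wrong truth value — contradiction.
So Leo is a liar.
With that fixed, Wendy's statement is true, so Wendy is a truth-teller.
With that fixed, Zara's statement is true, so Zara is a truth-teller.
With that fixed, Sven's statement is false, so Sven is a liar.
With that fixed, Lior's statement is true, so Lior is a truth-teller.

Leo: liar, Wendy: truth-teller, Sven: liar, Lior: truth-teller, Zara: truth-teller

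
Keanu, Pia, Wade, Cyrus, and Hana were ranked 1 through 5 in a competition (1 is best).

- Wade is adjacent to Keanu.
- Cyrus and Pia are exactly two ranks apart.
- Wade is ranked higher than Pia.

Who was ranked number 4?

With clues 1–2, Cyrus and Pia are ruled out for rank 4.
With clues 1–3, Keanu and Wade are ruled out for rank 4.
So rank 4 is Hana.

Hana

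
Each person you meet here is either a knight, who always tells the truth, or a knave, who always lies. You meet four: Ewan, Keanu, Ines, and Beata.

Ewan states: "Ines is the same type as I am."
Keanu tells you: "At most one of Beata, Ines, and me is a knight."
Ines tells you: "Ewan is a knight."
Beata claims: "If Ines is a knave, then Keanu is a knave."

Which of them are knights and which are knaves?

Ewan: knight, Keanu: knave, Ines: knight, Beata: knight

Consider Ewan. Suppose Ewan is a knave.
Then no assignment of the remaining roles makes every statement match its speaker's type — contradiction.
So Ewan is a knight.
With that fixed, Ines's statement is true, so Ines is a knight.
With that fixed, Beata's statement is true, so Beata is a knight.
With that fixed, Keanu's statement is false, so Keanu is a knave.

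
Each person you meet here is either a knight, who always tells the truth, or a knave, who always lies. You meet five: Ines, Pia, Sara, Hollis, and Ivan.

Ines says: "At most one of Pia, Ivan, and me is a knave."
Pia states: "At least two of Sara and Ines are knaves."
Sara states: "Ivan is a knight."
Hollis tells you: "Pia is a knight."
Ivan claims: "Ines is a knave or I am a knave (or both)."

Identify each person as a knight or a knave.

Consider Ines. Suppose Ines is a knight.
Then whichever role Ivan has, Ivan's statement has the wrong truth value — contradiction.
So Ines is a knave.
With that fixed, Ivan's statement is true, so Ivan is a knight.
With that fixed, Sara's statement is true, so Sara is a knight.
With that fixed, Pia's statement is false, so Pia is a knave.
With that fixed, Hollis's statement is false, so Hollis is a knave.

Ines: knave, Pia: knave, Sara: knight, Hollis: knave, Ivan: knight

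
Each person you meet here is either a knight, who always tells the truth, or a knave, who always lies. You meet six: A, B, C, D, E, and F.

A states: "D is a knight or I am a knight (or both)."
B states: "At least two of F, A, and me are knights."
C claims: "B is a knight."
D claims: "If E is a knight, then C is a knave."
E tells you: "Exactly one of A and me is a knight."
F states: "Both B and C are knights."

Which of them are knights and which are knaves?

A: knave, B: knight, C: knight, D: knave, E: knight, F: knight

Consider A. Suppose A is a knight.
Then whichever role E has, E's statement has the wrong truth value — contradiction.
So A is a knave.
Consider B. Suppose B is a knave.
Then no assignment of the remaining roles makes every statement match its speaker's type — contradiction.
So B is a knight.
With that fixed, C's statement is true, so C is a knight.
With that fixed, F's statement is true, so F is a knight.
Consider D. Suppose D is a knight.
Then A's statement comes out true, contradicting A being a knave.
So D is a knave.
Consider E. Suppose E is a knave.
Then D's statement comes out true, contradicting D being a knave.
So E is a knight.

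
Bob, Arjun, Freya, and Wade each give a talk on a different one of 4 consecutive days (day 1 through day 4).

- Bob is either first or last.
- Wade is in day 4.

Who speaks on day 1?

Bob

With clues 1–2, Arjun, Freya, and Wade are ruled out for day 1.
So day 1 is Bob.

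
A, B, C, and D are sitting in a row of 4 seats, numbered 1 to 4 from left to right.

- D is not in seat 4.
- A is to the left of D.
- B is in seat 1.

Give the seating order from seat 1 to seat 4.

B, A, D, C

From clue 1: D is in {1,2,3}.
From clues 1–2: A is in {1,2}.
From clues 1–3: B → seat 1, A → seat 2, D → seat 3, C → seat 4.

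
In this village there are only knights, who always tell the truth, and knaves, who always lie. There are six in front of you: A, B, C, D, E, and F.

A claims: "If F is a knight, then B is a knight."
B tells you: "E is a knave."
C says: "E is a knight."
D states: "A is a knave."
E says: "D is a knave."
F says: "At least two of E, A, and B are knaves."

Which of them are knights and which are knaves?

Consider A. Suppose A is a knave.
Then no assignment of the remaining roles makes every statement match its speaker's type — contradiction.
So A is a knight.
With that fixed, D's statement is false, so D is a knave.
With that fixed, E's statement is true, so E is a knight.
With that fixed, F's statement is false, so F is a knave.
With that fixed, B's statement is false, so B is a knave.
With that fixed, C's statement is true, so C is a knight.

A: knight, B: knave, C: knight, D: knave, E: knight, F: knave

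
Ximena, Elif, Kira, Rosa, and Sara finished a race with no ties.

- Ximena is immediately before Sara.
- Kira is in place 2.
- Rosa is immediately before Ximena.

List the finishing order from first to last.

From clue 1: Ximena is in {1,2,3,4}.
From clues 1–2: Kira → place 2.
From clues 1–3: Elif → place 1, Rosa → place 3, Ximena → place 4, Sara → place 5.

Elif, Kira, Rosa, Ximena, Sara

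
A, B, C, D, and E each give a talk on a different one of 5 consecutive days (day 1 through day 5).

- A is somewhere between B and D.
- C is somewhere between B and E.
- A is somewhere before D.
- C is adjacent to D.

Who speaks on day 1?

B

With clue 1, A is ruled out for day 1.
With clues 1–2, C is ruled out for day 1.
With clues 1–3, D is ruled out for day 1.
With clues 1–4, E is ruled out for day 1.
So day 1 is B.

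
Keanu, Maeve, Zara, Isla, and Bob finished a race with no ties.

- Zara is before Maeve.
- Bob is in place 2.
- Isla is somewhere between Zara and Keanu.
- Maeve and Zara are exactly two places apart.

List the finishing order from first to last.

From clue 1: Maeve is in {2,3,4,5}.
From clues 1–2: Bob → place 2.
From clues 1–3: Zara is in {1,4}.
From clues 1–4: Zara → place 1, Maeve → place 3, Isla → place 4, Keanu → place 5.

Zara, Bob, Maeve, Isla, Keanu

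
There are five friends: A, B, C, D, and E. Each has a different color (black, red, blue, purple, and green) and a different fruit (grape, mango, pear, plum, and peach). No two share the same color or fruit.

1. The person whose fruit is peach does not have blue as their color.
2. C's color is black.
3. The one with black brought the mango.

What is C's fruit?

mango

With clues 1–3, grape, peach, pear, and plum are impossible for C's fruit.
That leaves mango.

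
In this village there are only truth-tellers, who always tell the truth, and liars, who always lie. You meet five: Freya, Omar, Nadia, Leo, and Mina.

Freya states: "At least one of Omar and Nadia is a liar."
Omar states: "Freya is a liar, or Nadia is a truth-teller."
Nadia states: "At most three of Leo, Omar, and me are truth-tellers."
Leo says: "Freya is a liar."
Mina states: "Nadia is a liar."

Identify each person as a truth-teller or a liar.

Regardless of anyone's role, Nadia's statement is true, so Nadia is a truth-teller.
With that fixed, Mina's statement is false, so Mina is a liar.
With that fixed, Omar's statement is true, so Omar is a truth-teller.
With that fixed, Freya's statement is false, so Freya is a liar.
With that fixed, Leo's statement is true, so Leo is a truth-teller.

Freya: liar, Omar: truth-teller, Nadia: truth-teller, Leo: truth-teller, Mina: liar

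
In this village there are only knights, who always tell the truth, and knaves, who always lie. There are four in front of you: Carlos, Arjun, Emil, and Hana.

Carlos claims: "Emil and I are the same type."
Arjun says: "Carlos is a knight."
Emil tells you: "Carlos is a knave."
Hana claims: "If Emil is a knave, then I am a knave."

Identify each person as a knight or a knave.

Consider Carlos. Suppose Carlos is a knight.
Then no assignment of the remaining roles makes every statement match its speaker's type — contradiction.
So Carlos is a knave.
With that fixed, Arjun's statement is false, so Arjun is a knave.
With that fixed, Emil's statement is true, so Emil is a knight.
With that fixed, Hana's statement is true, so Hana is a knight.

Carlos: knave, Arjun: knave, Emil: knight, Hana: knight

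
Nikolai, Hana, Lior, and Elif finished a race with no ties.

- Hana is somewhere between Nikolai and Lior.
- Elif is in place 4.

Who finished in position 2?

Hana

With clues 1–2, Elif, Lior, and Nikolai are ruled out for place 2.
So place 2 is Hana.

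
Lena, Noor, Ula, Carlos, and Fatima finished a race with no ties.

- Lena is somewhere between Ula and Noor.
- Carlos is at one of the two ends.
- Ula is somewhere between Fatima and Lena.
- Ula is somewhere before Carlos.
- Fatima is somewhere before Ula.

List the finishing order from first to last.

From clue 1: Lena is in {2,3,4}.
From clues 1–2: Carlos is in {1,5}.
From clues 1–4: Carlos → place 5.
From clues 1–5: Fatima → place 1, Ula → place 2, Lena → place 3, Noor → place 4.

Fatima, Ula, Lena, Noor, Carlos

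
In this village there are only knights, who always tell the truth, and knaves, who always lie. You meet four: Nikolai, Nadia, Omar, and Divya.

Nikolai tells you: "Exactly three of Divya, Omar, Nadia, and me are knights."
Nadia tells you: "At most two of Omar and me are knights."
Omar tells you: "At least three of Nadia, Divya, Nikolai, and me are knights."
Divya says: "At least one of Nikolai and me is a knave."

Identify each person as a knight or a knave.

Nikolai: knave, Nadia: knight, Omar: knave, Divya: knight

Regardless of anyone's role, Nadia's statement is true, so Nadia is a knight.
Consider Nikolai. Suppose Nikolai is a knight.
Then whichever role Divya has, Divya's statement has the wrong truth value — contradiction.
So Nikolai is a knave.
With that fixed, Divya's statement is true, so Divya is a knight.
Consider Omar. Suppose Omar is a knight.
Then Nikolai's statement comes out true, contradicting Nikolai being a knave.
So Omar is a knave.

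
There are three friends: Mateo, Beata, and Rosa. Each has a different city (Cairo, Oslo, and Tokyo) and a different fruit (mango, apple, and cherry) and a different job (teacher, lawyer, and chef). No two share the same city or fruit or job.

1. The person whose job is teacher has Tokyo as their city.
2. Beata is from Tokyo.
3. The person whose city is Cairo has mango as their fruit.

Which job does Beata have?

teacher

With clues 1–2, chef and lawyer are impossible for Beata's job.
That leaves teacher.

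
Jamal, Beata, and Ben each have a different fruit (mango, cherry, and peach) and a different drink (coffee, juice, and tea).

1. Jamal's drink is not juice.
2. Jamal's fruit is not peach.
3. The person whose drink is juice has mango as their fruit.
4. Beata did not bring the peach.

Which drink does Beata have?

With clues 1–4, coffee and tea are impossible for Beata's drink.
That leaves juice.

juice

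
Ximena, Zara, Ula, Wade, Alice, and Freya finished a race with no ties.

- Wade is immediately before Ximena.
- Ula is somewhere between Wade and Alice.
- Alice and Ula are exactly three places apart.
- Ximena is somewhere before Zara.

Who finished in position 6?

Alice

With clue 1, Wade is ruled out for place 6.
With clues 1–2, Ula is ruled out for place 6.
With clues 1–3, Freya and Zara are ruled out for place 6.
With clues 1–4, Ximena is ruled out for place 6.
So place 6 is Alice.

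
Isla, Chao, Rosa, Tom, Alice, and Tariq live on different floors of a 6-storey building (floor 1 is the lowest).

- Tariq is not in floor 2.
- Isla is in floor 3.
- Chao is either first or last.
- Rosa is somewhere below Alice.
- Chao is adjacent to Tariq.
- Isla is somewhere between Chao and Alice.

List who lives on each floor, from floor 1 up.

From clue 1: Tariq is in {1,3,4,5,6}.
From clues 1–2: Isla → floor 3.
From clues 1–3: Chao is in {1,6}.
From clues 1–5: Tariq → floor 5, Chao → floor 6.
From clues 1–6: Rosa → floor 1, Alice → floor 2, Tom → floor 4.

Rosa, Alice, Isla, Tom, Tariq, Chao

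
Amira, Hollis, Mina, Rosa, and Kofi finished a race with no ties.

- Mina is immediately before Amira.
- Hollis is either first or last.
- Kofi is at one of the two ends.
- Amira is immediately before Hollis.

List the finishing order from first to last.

From clue 1: Amira is in {2,3,4,5}.
From clues 1–2: Hollis is in {1,5}.
From clues 1–3: Amira is in {3,4}.
From clues 1–4: Kofi → place 1, Rosa → place 2, Mina → place 3, Amira → place 4, Hollis → place 5.

Kofi, Rosa, Mina, Amira, Hollis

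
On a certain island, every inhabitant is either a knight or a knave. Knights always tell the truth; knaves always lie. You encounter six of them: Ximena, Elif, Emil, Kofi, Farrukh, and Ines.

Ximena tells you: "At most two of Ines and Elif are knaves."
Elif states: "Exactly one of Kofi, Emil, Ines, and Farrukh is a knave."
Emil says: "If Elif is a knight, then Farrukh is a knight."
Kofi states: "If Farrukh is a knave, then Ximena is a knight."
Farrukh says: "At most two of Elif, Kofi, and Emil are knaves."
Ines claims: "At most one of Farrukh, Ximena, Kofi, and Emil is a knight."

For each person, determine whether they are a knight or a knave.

Regardless of anyone's role, Ximena's statement is true, so Ximena is a knight.
With that fixed, Kofi's statement is true, so Kofi is a knight.
With that fixed, Farrukh's statement is true, so Farrukh is a knight.
With that fixed, Ines's statement is false, so Ines is a knave.
With that fixed, Emil's statement is true, so Emil is a knight.
With that fixed, Elif's statement is true, so Elif is a knight.

Ximena: knight, Elif: knight, Emil: knight, Kofi: knight, Farrukh: knight, Ines: knave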